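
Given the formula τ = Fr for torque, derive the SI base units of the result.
Units of each symbol in τ = Fr:
  F (force): kg·m/s²
  r (lever arm): m

Multiplying the contributions: [kg·m/s²] · [m]
Adding exponents of each base unit: kg: 1, m: 2, s: -2
SI base units of torque: kg·m²/s²

Answer: kg·m²/s²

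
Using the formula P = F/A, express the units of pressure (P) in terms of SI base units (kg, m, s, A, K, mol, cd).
Units of each symbol in P = F/A:
  F (force): kg·m/s²
  A (area): m²  → in the denominator, contributes 1/m²

Multiplying the contributions: [kg·m/s²] · [1/m²]
Adding exponents of each base unit: kg: 1, m: -1, s: -2
SI base units of pressure: kg/(m·s²)

Answer: kg/(m·s²)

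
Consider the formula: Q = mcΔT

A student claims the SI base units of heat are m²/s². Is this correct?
Units of each symbol in Q = mcΔT:
  m (mass): kg
  c (specific heat capacity, in J/(kg·K)): m²/(s²·K)
  ΔT (temperature change): K

Multiplying the contributions: [kg] · [m²/(s²·K)] · [K]
Adding exponents of each base unit: kg: 1, m: 2, s: -2
SI base units of heat: kg·m²/s²

The claimed units m²/s² (exponents m: 2, s: -2) do not match the derived units kg·m²/s² (exponents kg: 1, m: 2, s: -2), so the claim is incorrect.

Answer: No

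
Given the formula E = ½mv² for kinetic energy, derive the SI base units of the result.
Units of each symbol in E = ½mv²:
  m (mass): kg
  v (speed): m/s  → to the power 2, contributes m²/s²
  The factor ½ is dimensionless.

Multiplying the contributions: [kg] · [m²/s²]
Adding exponents of each base unit: kg: 1, m: 2, s: -2
SI base units of kinetic energy: kg·m²/s²

Answer: kg·m²/s²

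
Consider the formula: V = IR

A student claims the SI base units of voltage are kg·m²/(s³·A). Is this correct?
Units of each symbol in V = IR:
  I (current): A
  R (resistance, in ohms): kg·m²/(s³·A²)

Multiplying the contributions: [A] · [kg·m²/(s³·A²)]
Adding exponents of each base unit: kg: 1, m: 2, s: -3, A: -1
SI base units of voltage: kg·m²/(s³·A)

The claimed units kg·m²/(s³·A) match the derived units, so the claim is correct.

Answer: Yes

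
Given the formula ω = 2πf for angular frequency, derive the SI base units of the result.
Units of each symbol in ω = 2πf:
  f (frequency): 1/s
  The factor 2π is dimensionless.

Multiplying the contributions: [1/s]
Adding exponents of each base unit: s: -1
SI base units of angular frequency: 1/s

Answer: 1/s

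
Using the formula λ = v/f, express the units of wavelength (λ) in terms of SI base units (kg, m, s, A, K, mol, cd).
Units of each symbol in λ = v/f:
  v (wave speed): m/s
  f (frequency): 1/s  → in the denominator, contributes s

Multiplying the contributions: [m/s] · [s]
Adding exponents of each base unit: m: 1
SI base units of wavelength: m

Answer: m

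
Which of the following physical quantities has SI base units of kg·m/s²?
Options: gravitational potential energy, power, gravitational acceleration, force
Checking the SI base units of each option:
  gravitational potential energy (U = -GMm/r): kg·m²/s²  ✗
  power (P = W/t): kg·m²/s³  ✗
  gravitational acceleration (g = GM/r²): m/s²  ✗
  force (F = ma): kg·m/s²  ✓ matches

Only force has units kg·m/s².

Answer: force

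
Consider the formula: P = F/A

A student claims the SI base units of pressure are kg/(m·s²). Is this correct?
Units of each symbol in P = F/A:
  F (force): kg·m/s²
  A (area): m²  → in the denominator, contributes 1/m²

Multiplying the contributions: [kg·m/s²] · [1/m²]
Adding exponents of each base unit: kg: 1, m: -1, s: -2
SI base units of pressure: kg/(m·s²)

The claimed units kg/(m·s²) match the derived units, so the claim is correct.

Answer: Yes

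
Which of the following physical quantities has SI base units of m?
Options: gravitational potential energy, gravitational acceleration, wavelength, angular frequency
Checking the SI base units of each option:
  gravitational potential energy (U = -GMm/r): kg·m²/s²  ✗
  gravitational acceleration (g = GM/r²): m/s²  ✗
  wavelength (λ = v/f): m  ✓ matches
  angular frequency (ω = 2πf): 1/s  ✗

Only wavelength has units m.

Answer: wavelength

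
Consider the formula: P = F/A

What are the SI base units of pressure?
Units of each symbol in P = F/A:
  F (force): kg·m/s²
  A (area): m²  → in the denominator, contributes 1/m²

Multiplying the contributions: [kg·m/s²] · [1/m²]
Adding exponents of each base unit: kg: 1, m: -1, s: -2
SI base units of pressure: kg/(m·s²)

Answer: kg/(m·s²)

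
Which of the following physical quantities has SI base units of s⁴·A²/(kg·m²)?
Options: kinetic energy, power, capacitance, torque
Checking the SI base units of each option:
  kinetic energy (E = ½mv²): kg·m²/s²  ✗
  power (P = W/t): kg·m²/s³  ✗
  capacitance (C = Q/V): s⁴·A²/(kg·m²)  ✓ matches
  torque (τ = Fr): kg·m²/s²  ✗

Only capacitance has units s⁴·A²/(kg·m²).

Answer: capacitance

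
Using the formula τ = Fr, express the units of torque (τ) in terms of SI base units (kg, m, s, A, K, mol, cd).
Units of each symbol in τ = Fr:
  F (force): kg·m/s²
  r (lever arm): m

Multiplying the contributions: [kg·m/s²] · [m]
Adding exponents of each base unit: kg: 1, m: 2, s: -2
SI base units of torque: kg·m²/s²

Answer: kg·m²/s²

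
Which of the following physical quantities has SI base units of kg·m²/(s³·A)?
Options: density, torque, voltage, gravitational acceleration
Checking the SI base units of each option:
  density (ρ = m/V): kg/m³  ✗
  torque (τ = Fr): kg·m²/s²  ✗
  voltage (V = IR): kg·m²/(s³·A)  ✓ matches
  gravitational acceleration (g = GM/r²): m/s²  ✗

Only voltage has units kg·m²/(s³·A).

Answer: voltage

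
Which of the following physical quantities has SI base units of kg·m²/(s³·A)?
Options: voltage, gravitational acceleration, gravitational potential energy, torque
Checking the SI base units of each option:
  voltage (V = IR): kg·m²/(s³·A)  ✓ matches
  gravitational acceleration (g = GM/r²): m/s²  ✗
  gravitational potential energy (U = -GMm/r): kg·m²/s²  ✗
  torque (τ = Fr): kg·m²/s²  ✗

Only voltage has units kg·m²/(s³·A).

Answer: voltage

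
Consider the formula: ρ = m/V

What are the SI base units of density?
Units of each symbol in ρ = m/V:
  m (mass): kg
  V (volume): m³  → in the denominator, contributes 1/m³

Multiplying the contributions: [kg] · [1/m³]
Adding exponents of each base unit: kg: 1, m: -3
SI base units of density: kg/m³

Answer: kg/m³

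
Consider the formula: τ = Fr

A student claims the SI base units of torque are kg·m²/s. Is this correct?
Units of each symbol in τ = Fr:
  F (force): kg·m/s²
  r (lever arm): m

Multiplying the contributions: [kg·m/s²] · [m]
Adding exponents of each base unit: kg: 1, m: 2, s: -2
SI base units of torque: kg·m²/s²

The claimed units kg·m²/s (exponents kg: 1, m: 2, s: -1) do not match the derived units kg·m²/s² (exponents kg: 1, m: 2, s: -2), so the claim is incorrect.

Answer: No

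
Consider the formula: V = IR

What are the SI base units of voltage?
Units of each symbol in V = IR:
  I (current): A
  R (resistance, in ohms): kg·m²/(s³·A²)

Multiplying the contributions: [A] · [kg·m²/(s³·A²)]
Adding exponents of each base unit: kg: 1, m: 2, s: -3, A: -1
SI base units of voltage: kg·m²/(s³·A)

Answer: kg·m²/(s³·A)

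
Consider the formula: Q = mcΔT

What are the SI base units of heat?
Units of each symbol in Q = mcΔT:
  m (mass): kg
  c (specific heat capacity, in J/(kg·K)): m²/(s²·K)
  ΔT (temperature change): K

Multiplying the contributions: [kg] · [m²/(s²·K)] · [K]
Adding exponents of each base unit: kg: 1, m: 2, s: -2
SI base units of heat: kg·m²/s²

Answer: kg·m²/s²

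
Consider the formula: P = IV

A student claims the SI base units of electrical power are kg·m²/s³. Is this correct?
Units of each symbol in P = IV:
  I (current): A
  V (voltage, in volts): kg·m²/(s³·A)

Multiplying the contributions: [A] · [kg·m²/(s³·A)]
Adding exponents of each base unit: kg: 1, m: 2, s: -3
SI base units of electrical power: kg·m²/s³

The claimed units kg·m²/s³ match the derived units, so the claim is correct.

Answer: Yes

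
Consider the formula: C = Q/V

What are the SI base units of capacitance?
Units of each symbol in C = Q/V:
  Q (charge, in coulombs): s·A
  V (voltage, in volts): kg·m²/(s³·A)  → in the denominator, contributes s³·A/(kg·m²)

Multiplying the contributions: [s·A] · [s³·A/(kg·m²)]
Adding exponents of each base unit: kg: -1, m: -2, s: 4, A: 2
SI base units of capacitance: s⁴·A²/(kg·m²)

Answer: s⁴·A²/(kg·m²)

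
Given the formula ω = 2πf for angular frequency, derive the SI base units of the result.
Units of each symbol in ω = 2πf:
  f (frequency): 1/s
  The factor 2π is dimensionless.

Multiplying the contributions: [1/s]
Adding exponents of each base unit: s: -1
SI base units of angular frequency: 1/s

Answer: 1/s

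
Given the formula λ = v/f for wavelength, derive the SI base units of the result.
Units of each symbol in λ = v/f:
  v (wave speed): m/s
  f (frequency): 1/s  → in the denominator, contributes s

Multiplying the contributions: [m/s] · [s]
Adding exponents of each base unit: m: 1
SI base units of wavelength: m

Answer: m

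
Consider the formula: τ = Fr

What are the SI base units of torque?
Units of each symbol in τ = Fr:
  F (force): kg·m/s²
  r (lever arm): m

Multiplying the contributions: [kg·m/s²] · [m]
Adding exponents of each base unit: kg: 1, m: 2, s: -2
SI base units of torque: kg·m²/s²

Answer: kg·m²/s²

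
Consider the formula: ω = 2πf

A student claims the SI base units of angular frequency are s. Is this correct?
Units of each symbol in ω = 2πf:
  f (frequency): 1/s
  The factor 2π is dimensionless.

Multiplying the contributions: [1/s]
Adding exponents of each base unit: s: -1
SI base units of angular frequency: 1/s

The claimed units s (exponents s: 1) do not match the derived units 1/s (exponents s: -1), so the claim is incorrect.

Answer: No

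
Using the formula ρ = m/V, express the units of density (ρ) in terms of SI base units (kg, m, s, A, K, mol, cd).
Units of each symbol in ρ = m/V:
  m (mass): kg
  V (volume): m³  → in the denominator, contributes 1/m³

Multiplying the contributions: [kg] · [1/m³]
Adding exponents of each base unit: kg: 1, m: -3
SI base units of density: kg/m³

Answer: kg/m³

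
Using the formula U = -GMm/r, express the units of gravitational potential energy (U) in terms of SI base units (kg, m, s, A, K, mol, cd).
Units of each symbol in U = -GMm/r:
  G (gravitational constant): m³/(kg·s²)
  M (mass): kg
  m (mass): kg
  r (distance): m  → in the denominator, contributes 1/m
  The minus sign does not affect the units.

Multiplying the contributions: [m³/(kg·s²)] · [kg] · [kg] · [1/m]
Adding exponents of each base unit: kg: 1, m: 2, s: -2
SI base units of gravitational potential energy: kg·m²/s²

Answer: kg·m²/s²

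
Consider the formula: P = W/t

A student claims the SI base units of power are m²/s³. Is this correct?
Units of each symbol in P = W/t:
  W (work): kg·m²/s²
  t (time): s  → in the denominator, contributes 1/s

Multiplying the contributions: [kg·m²/s²] · [1/s]
Adding exponents of each base unit: kg: 1, m: 2, s: -3
SI base units of power: kg·m²/s³

The claimed units m²/s³ (exponents m: 2, s: -3) do not match the derived units kg·m²/s³ (exponents kg: 1, m: 2, s: -3), so the claim is incorrect.

Answer: No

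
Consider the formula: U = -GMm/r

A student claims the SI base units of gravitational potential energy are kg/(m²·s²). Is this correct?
Units of each symbol in U = -GMm/r:
  G (gravitational constant): m³/(kg·s²)
  M (mass): kg
  m (mass): kg
  r (distance): m  → in the denominator, contributes 1/m
  The minus sign does not affect the units.

Multiplying the contributions: [m³/(kg·s²)] · [kg] · [kg] · [1/m]
Adding exponents of each base unit: kg: 1, m: 2, s: -2
SI base units of gravitational potential energy: kg·m²/s²

The claimed units kg/(m²·s²) (exponents kg: 1, m: -2, s: -2) do not match the derived units kg·m²/s² (exponents kg: 1, m: 2, s: -2), so the claim is incorrect.

Answer: No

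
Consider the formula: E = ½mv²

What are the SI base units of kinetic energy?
Units of each symbol in E = ½mv²:
  m (mass): kg
  v (speed): m/s  → to the power 2, contributes m²/s²
  The factor ½ is dimensionless.

Multiplying the contributions: [kg] · [m²/s²]
Adding exponents of each base unit: kg: 1, m: 2, s: -2
SI base units of kinetic energy: kg·m²/s²

Answer: kg·m²/s²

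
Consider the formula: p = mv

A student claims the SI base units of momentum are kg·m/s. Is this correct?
Units of each symbol in p = mv:
  m (mass): kg
  v (velocity): m/s

Multiplying the contributions: [kg] · [m/s]
Adding exponents of each base unit: kg: 1, m: 1, s: -1
SI base units of momentum: kg·m/s

The claimed units kg·m/s match the derived units, so the claim is correct.

Answer: Yes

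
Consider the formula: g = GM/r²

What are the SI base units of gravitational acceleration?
Units of each symbol in g = GM/r²:
  G (gravitational constant): m³/(kg·s²)
  M (mass): kg
  r (distance): m  → to the power 2 in the denominator, contributes 1/m²

Multiplying the contributions: [m³/(kg·s²)] · [kg] · [1/m²]
Adding exponents of each base unit: m: 1, s: -2
SI base units of gravitational acceleration: m/s²

Answer: m/s²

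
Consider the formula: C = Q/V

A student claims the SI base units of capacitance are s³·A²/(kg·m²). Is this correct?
Units of each symbol in C = Q/V:
  Q (charge, in coulombs): s·A
  V (voltage, in volts): kg·m²/(s³·A)  → in the denominator, contributes s³·A/(kg·m²)

Multiplying the contributions: [s·A] · [s³·A/(kg·m²)]
Adding exponents of each base unit: kg: -1, m: -2, s: 4, A: 2
SI base units of capacitance: s⁴·A²/(kg·m²)

The claimed units s³·A²/(kg·m²) (exponents kg: -1, m: -2, s: 3, A: 2) do not match the derived units s⁴·A²/(kg·m²) (exponents kg: -1, m: -2, s: 4, A: 2), so the claim is incorrect.

Answer: No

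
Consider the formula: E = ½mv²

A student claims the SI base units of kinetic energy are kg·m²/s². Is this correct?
Units of each symbol in E = ½mv²:
  m (mass): kg
  v (speed): m/s  → to the power 2, contributes m²/s²
  The factor ½ is dimensionless.

Multiplying the contributions: [kg] · [m²/s²]
Adding exponents of each base unit: kg: 1, m: 2, s: -2
SI base units of kinetic energy: kg·m²/s²

The claimed units kg·m²/s² match the derived units, so the claim is correct.

Answer: Yes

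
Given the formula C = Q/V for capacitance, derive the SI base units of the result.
Units of each symbol in C = Q/V:
  Q (charge, in coulombs): s·A
  V (voltage, in volts): kg·m²/(s³·A)  → in the denominator, contributes s³·A/(kg·m²)

Multiplying the contributions: [s·A] · [s³·A/(kg·m²)]
Adding exponents of each base unit: kg: -1, m: -2, s: 4, A: 2
SI base units of capacitance: s⁴·A²/(kg·m²)

Answer: s⁴·A²/(kg·m²)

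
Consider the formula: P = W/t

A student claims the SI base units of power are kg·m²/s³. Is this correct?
Units of each symbol in P = W/t:
  W (work): kg·m²/s²
  t (time): s  → in the denominator, contributes 1/s

Multiplying the contributions: [kg·m²/s²] · [1/s]
Adding exponents of each base unit: kg: 1, m: 2, s: -3
SI base units of power: kg·m²/s³

The claimed units kg·m²/s³ match the derived units, so the claim is correct.

Answer: Yes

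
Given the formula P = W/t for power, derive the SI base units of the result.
Units of each symbol in P = W/t:
  W (work): kg·m²/s²
  t (time): s  → in the denominator, contributes 1/s

Multiplying the contributions: [kg·m²/s²] · [1/s]
Adding exponents of each base unit: kg: 1, m: 2, s: -3
SI base units of power: kg·m²/s³

Answer: kg·m²/s³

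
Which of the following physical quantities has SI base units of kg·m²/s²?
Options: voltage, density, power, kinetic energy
Checking the SI base units of each option:
  voltage (V = IR): kg·m²/(s³·A)  ✗
  density (ρ = m/V): kg/m³  ✗
  power (P = W/t): kg·m²/s³  ✗
  kinetic energy (E = ½mv²): kg·m²/s²  ✓ matches

Only kinetic energy has units kg·m²/s².

Answer: kinetic energy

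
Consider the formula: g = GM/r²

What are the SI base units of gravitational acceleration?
Units of each symbol in g = GM/r²:
  G (gravitational constant): m³/(kg·s²)
  M (mass): kg
  r (distance): m  → to the power 2 in the denominator, contributes 1/m²

Multiplying the contributions: [m³/(kg·s²)] · [kg] · [1/m²]
Adding exponents of each base unit: m: 1, s: -2
SI base units of gravitational acceleration: m/s²

Answer: m/s²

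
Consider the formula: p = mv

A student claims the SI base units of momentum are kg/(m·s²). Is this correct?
Units of each symbol in p = mv:
  m (mass): kg
  v (velocity): m/s

Multiplying the contributions: [kg] · [m/s]
Adding exponents of each base unit: kg: 1, m: 1, s: -1
SI base units of momentum: kg·m/s

The claimed units kg/(m·s²) (exponents kg: 1, m: -1, s: -2) do not match the derived units kg·m/s (exponents kg: 1, m: 1, s: -1), so the claim is incorrect.

Answer: No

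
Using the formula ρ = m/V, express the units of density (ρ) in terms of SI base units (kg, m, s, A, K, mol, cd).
Units of each symbol in ρ = m/V:
  m (mass): kg
  V (volume): m³  → in the denominator, contributes 1/m³

Multiplying the contributions: [kg] · [1/m³]
Adding exponents of each base unit: kg: 1, m: -3
SI base units of density: kg/m³

Answer: kg/m³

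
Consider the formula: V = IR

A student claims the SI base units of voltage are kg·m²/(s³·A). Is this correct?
Units of each symbol in V = IR:
  I (current): A
  R (resistance, in ohms): kg·m²/(s³·A²)

Multiplying the contributions: [A] · [kg·m²/(s³·A²)]
Adding exponents of each base unit: kg: 1, m: 2, s: -3, A: -1
SI base units of voltage: kg·m²/(s³·A)

The claimed units kg·m²/(s³·A) match the derived units, so the claim is correct.

Answer: Yes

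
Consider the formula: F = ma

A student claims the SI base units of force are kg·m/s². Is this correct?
Units of each symbol in F = ma:
  m (mass): kg
  a (acceleration): m/s²

Multiplying the contributions: [kg] · [m/s²]
Adding exponents of each base unit: kg: 1, m: 1, s: -2
SI base units of force: kg·m/s²

The claimed units kg·m/s² match the derived units, so the claim is correct.

Answer: Yes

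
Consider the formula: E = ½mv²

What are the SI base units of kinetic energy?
Units of each symbol in E = ½mv²:
  m (mass): kg
  v (speed): m/s  → to the power 2, contributes m²/s²
  The factor ½ is dimensionless.

Multiplying the contributions: [kg] · [m²/s²]
Adding exponents of each base unit: kg: 1, m: 2, s: -2
SI base units of kinetic energy: kg·m²/s²

Answer: kg·m²/s²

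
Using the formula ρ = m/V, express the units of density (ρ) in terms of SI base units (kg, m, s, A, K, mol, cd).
Units of each symbol in ρ = m/V:
  m (mass): kg
  V (volume): m³  → in the denominator, contributes 1/m³

Multiplying the contributions: [kg] · [1/m³]
Adding exponents of each base unit: kg: 1, m: -3
SI base units of density: kg/m³

Answer: kg/m³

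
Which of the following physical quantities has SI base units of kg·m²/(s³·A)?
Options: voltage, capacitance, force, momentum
Checking the SI base units of each option:
  voltage (V = IR): kg·m²/(s³·A)  ✓ matches
  capacitance (C = Q/V): s⁴·A²/(kg·m²)  ✗
  force (F = ma): kg·m/s²  ✗
  momentum (p = mv): kg·m/s  ✗

Only voltage has units kg·m²/(s³·A).

Answer: voltage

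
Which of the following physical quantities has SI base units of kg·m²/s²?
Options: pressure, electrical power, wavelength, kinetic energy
Checking the SI base units of each option:
  pressure (P = F/A): kg/(m·s²)  ✗
  electrical power (P = IV): kg·m²/s³  ✗
  wavelength (λ = v/f): m  ✗
  kinetic energy (E = ½mv²): kg·m²/s²  ✓ matches

Only kinetic energy has units kg·m²/s².

Answer: kinetic energy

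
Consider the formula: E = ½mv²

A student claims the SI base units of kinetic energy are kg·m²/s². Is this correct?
Units of each symbol in E = ½mv²:
  m (mass): kg
  v (speed): m/s  → to the power 2, contributes m²/s²
  The factor ½ is dimensionless.

Multiplying the contributions: [kg] · [m²/s²]
Adding exponents of each base unit: kg: 1, m: 2, s: -2
SI base units of kinetic energy: kg·m²/s²

The claimed units kg·m²/s² match the derived units, so the claim is correct.

Answer: Yes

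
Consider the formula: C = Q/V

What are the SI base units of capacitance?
Units of each symbol in C = Q/V:
  Q (charge, in coulombs): s·A
  V (voltage, in volts): kg·m²/(s³·A)  → in the denominator, contributes s³·A/(kg·m²)

Multiplying the contributions: [s·A] · [s³·A/(kg·m²)]
Adding exponents of each base unit: kg: -1, m: -2, s: 4, A: 2
SI base units of capacitance: s⁴·A²/(kg·m²)

Answer: s⁴·A²/(kg·m²)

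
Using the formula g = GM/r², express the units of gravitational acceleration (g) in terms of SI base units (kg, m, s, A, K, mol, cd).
Units of each symbol in g = GM/r²:
  G (gravitational constant): m³/(kg·s²)
  M (mass): kg
  r (distance): m  → to the power 2 in the denominator, contributes 1/m²

Multiplying the contributions: [m³/(kg·s²)] · [kg] · [1/m²]
Adding exponents of each base unit: m: 1, s: -2
SI base units of gravitational acceleration: m/s²

Answer: m/s²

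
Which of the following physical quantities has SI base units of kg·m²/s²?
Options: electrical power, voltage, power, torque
Checking the SI base units of each option:
  electrical power (P = IV): kg·m²/s³  ✗
  voltage (V = IR): kg·m²/(s³·A)  ✗
  power (P = W/t): kg·m²/s³  ✗
  torque (τ = Fr): kg·m²/s²  ✓ matches

Only torque has units kg·m²/s².

Answer: torque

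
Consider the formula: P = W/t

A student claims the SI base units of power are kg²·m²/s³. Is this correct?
Units of each symbol in P = W/t:
  W (work): kg·m²/s²
  t (time): s  → in the denominator, contributes 1/s

Multiplying the contributions: [kg·m²/s²] · [1/s]
Adding exponents of each base unit: kg: 1, m: 2, s: -3
SI base units of power: kg·m²/s³

The claimed units kg²·m²/s³ (exponents kg: 2, m: 2, s: -3) do not match the derived units kg·m²/s³ (exponents kg: 1, m: 2, s: -3), so the claim is incorrect.

Answer: No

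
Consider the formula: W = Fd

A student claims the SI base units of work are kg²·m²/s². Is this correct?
Units of each symbol in W = Fd:
  F (force): kg·m/s²
  d (displacement): m

Multiplying the contributions: [kg·m/s²] · [m]
Adding exponents of each base unit: kg: 1, m: 2, s: -2
SI base units of work: kg·m²/s²

The claimed units kg²·m²/s² (exponents kg: 2, m: 2, s: -2) do not match the derived units kg·m²/s² (exponents kg: 1, m: 2, s: -2), so the claim is incorrect.

Answer: No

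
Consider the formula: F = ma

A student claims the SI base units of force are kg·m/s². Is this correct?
Units of each symbol in F = ma:
  m (mass): kg
  a (acceleration): m/s²

Multiplying the contributions: [kg] · [m/s²]
Adding exponents of each base unit: kg: 1, m: 1, s: -2
SI base units of force: kg·m/s²

The claimed units kg·m/s² match the derived units, so the claim is correct.

Answer: Yes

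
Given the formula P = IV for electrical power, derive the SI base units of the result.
Units of each symbol in P = IV:
  I (current): A
  V (voltage, in volts): kg·m²/(s³·A)

Multiplying the contributions: [A] · [kg·m²/(s³·A)]
Adding exponents of each base unit: kg: 1, m: 2, s: -3
SI base units of electrical power: kg·m²/s³

Answer: kg·m²/s³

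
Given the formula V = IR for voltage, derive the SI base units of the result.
Units of each symbol in V = IR:
  I (current): A
  R (resistance, in ohms): kg·m²/(s³·A²)

Multiplying the contributions: [A] · [kg·m²/(s³·A²)]
Adding exponents of each base unit: kg: 1, m: 2, s: -3, A: -1
SI base units of voltage: kg·m²/(s³·A)

Answer: kg·m²/(s³·A)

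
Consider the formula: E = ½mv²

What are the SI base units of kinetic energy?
Units of each symbol in E = ½mv²:
  m (mass): kg
  v (speed): m/s  → to the power 2, contributes m²/s²
  The factor ½ is dimensionless.

Multiplying the contributions: [kg] · [m²/s²]
Adding exponents of each base unit: kg: 1, m: 2, s: -2
SI base units of kinetic energy: kg·m²/s²

Answer: kg·m²/s²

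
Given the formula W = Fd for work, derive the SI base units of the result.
Units of each symbol in W = Fd:
  F (force): kg·m/s²
  d (displacement): m

Multiplying the contributions: [kg·m/s²] · [m]
Adding exponents of each base unit: kg: 1, m: 2, s: -2
SI base units of work: kg·m²/s²

Answer: kg·m²/s²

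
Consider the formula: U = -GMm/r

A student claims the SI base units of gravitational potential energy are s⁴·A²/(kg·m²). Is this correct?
Units of each symbol in U = -GMm/r:
  G (gravitational constant): m³/(kg·s²)
  M (mass): kg
  m (mass): kg
  r (distance): m  → in the denominator, contributes 1/m
  The minus sign does not affect the units.

Multiplying the contributions: [m³/(kg·s²)] · [kg] · [kg] · [1/m]
Adding exponents of each base unit: kg: 1, m: 2, s: -2
SI base units of gravitational potential energy: kg·m²/s²

The claimed units s⁴·A²/(kg·m²) (exponents kg: -1, m: -2, s: 4, A: 2) do not match the derived units kg·m²/s² (exponents kg: 1, m: 2, s: -2), so the claim is incorrect.

Answer: No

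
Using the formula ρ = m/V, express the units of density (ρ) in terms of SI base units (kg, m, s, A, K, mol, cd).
Units of each symbol in ρ = m/V:
  m (mass): kg
  V (volume): m³  → in the denominator, contributes 1/m³

Multiplying the contributions: [kg] · [1/m³]
Adding exponents of each base unit: kg: 1, m: -3
SI base units of density: kg/m³

Answer: kg/m³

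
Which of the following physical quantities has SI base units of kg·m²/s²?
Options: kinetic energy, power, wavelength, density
Checking the SI base units of each option:
  kinetic energy (E = ½mv²): kg·m²/s²  ✓ matches
  power (P = W/t): kg·m²/s³  ✗
  wavelength (λ = v/f): m  ✗
  density (ρ = m/V): kg/m³  ✗

Only kinetic energy has units kg·m²/s².

Answer: kinetic energy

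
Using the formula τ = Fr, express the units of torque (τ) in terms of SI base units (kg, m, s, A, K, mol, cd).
Units of each symbol in τ = Fr:
  F (force): kg·m/s²
  r (lever arm): m

Multiplying the contributions: [kg·m/s²] · [m]
Adding exponents of each base unit: kg: 1, m: 2, s: -2
SI base units of torque: kg·m²/s²

Answer: kg·m²/s²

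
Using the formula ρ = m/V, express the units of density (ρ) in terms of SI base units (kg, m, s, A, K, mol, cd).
Units of each symbol in ρ = m/V:
  m (mass): kg
  V (volume): m³  → in the denominator, contributes 1/m³

Multiplying the contributions: [kg] · [1/m³]
Adding exponents of each base unit: kg: 1, m: -3
SI base units of density: kg/m³

Answer: kg/m³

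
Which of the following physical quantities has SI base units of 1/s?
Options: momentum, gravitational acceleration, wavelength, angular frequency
Checking the SI base units of each option:
  momentum (p = mv): kg·m/s  ✗
  gravitational acceleration (g = GM/r²): m/s²  ✗
  wavelength (λ = v/f): m  ✗
  angular frequency (ω = 2πf): 1/s  ✓ matches

Only angular frequency has units 1/s.

Answer: angular frequency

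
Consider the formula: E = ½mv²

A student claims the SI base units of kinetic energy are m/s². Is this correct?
Units of each symbol in E = ½mv²:
  m (mass): kg
  v (speed): m/s  → to the power 2, contributes m²/s²
  The factor ½ is dimensionless.

Multiplying the contributions: [kg] · [m²/s²]
Adding exponents of each base unit: kg: 1, m: 2, s: -2
SI base units of kinetic energy: kg·m²/s²

The claimed units m/s² (exponents m: 1, s: -2) do not match the derived units kg·m²/s² (exponents kg: 1, m: 2, s: -2), so the claim is incorrect.

Answer: No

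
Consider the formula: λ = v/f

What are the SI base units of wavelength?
Units of each symbol in λ = v/f:
  v (wave speed): m/s
  f (frequency): 1/s  → in the denominator, contributes s

Multiplying the contributions: [m/s] · [s]
Adding exponents of each base unit: m: 1
SI base units of wavelength: m

Answer: m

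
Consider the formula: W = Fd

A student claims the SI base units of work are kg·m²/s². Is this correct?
Units of each symbol in W = Fd:
  F (force): kg·m/s²
  d (displacement): m

Multiplying the contributions: [kg·m/s²] · [m]
Adding exponents of each base unit: kg: 1, m: 2, s: -2
SI base units of work: kg·m²/s²

The claimed units kg·m²/s² match the derived units, so the claim is correct.

Answer: Yes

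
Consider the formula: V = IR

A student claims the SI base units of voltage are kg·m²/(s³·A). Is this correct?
Units of each symbol in V = IR:
  I (current): A
  R (resistance, in ohms): kg·m²/(s³·A²)

Multiplying the contributions: [A] · [kg·m²/(s³·A²)]
Adding exponents of each base unit: kg: 1, m: 2, s: -3, A: -1
SI base units of voltage: kg·m²/(s³·A)

The claimed units kg·m²/(s³·A) match the derived units, so the claim is correct.

Answer: Yes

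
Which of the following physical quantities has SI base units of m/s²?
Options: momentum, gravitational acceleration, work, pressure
Checking the SI base units of each option:
  momentum (p = mv): kg·m/s  ✗
  gravitational acceleration (g = GM/r²): m/s²  ✓ matches
  work (W = Fd): kg·m²/s²  ✗
  pressure (P = F/A): kg/(m·s²)  ✗

Only gravitational acceleration has units m/s².

Answer: gravitational acceleration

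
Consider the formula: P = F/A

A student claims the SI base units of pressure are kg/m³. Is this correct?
Units of each symbol in P = F/A:
  F (force): kg·m/s²
  A (area): m²  → in the denominator, contributes 1/m²

Multiplying the contributions: [kg·m/s²] · [1/m²]
Adding exponents of each base unit: kg: 1, m: -1, s: -2
SI base units of pressure: kg/(m·s²)

The claimed units kg/m³ (exponents kg: 1, m: -3) do not match the derived units kg/(m·s²) (exponents kg: 1, m: -1, s: -2), so the claim is incorrect.

Answer: No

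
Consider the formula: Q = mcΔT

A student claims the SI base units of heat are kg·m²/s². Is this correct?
Units of each symbol in Q = mcΔT:
  m (mass): kg
  c (specific heat capacity, in J/(kg·K)): m²/(s²·K)
  ΔT (temperature change): K

Multiplying the contributions: [kg] · [m²/(s²·K)] · [K]
Adding exponents of each base unit: kg: 1, m: 2, s: -2
SI base units of heat: kg·m²/s²

The claimed units kg·m²/s² match the derived units, so the claim is correct.

Answer: Yes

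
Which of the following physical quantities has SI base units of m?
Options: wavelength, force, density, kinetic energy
Checking the SI base units of each option:
  wavelength (λ = v/f): m  ✓ matches
  force (F = ma): kg·m/s²  ✗
  density (ρ = m/V): kg/m³  ✗
  kinetic energy (E = ½mv²): kg·m²/s²  ✗

Only wavelength has units m.

Answer: wavelength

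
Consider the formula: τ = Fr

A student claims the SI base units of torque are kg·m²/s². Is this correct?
Units of each symbol in τ = Fr:
  F (force): kg·m/s²
  r (lever arm): m

Multiplying the contributions: [kg·m/s²] · [m]
Adding exponents of each base unit: kg: 1, m: 2, s: -2
SI base units of torque: kg·m²/s²

The claimed units kg·m²/s² match the derived units, so the claim is correct.

Answer: Yes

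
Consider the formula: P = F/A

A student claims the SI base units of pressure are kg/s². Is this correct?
Units of each symbol in P = F/A:
  F (force): kg·m/s²
  A (area): m²  → in the denominator, contributes 1/m²

Multiplying the contributions: [kg·m/s²] · [1/m²]
Adding exponents of each base unit: kg: 1, m: -1, s: -2
SI base units of pressure: kg/(m·s²)

The claimed units kg/s² (exponents kg: 1, s: -2) do not match the derived units kg/(m·s²) (exponents kg: 1, m: -1, s: -2), so the claim is incorrect.

Answer: No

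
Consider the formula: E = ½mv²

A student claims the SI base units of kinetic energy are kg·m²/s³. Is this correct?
Units of each symbol in E = ½mv²:
  m (mass): kg
  v (speed): m/s  → to the power 2, contributes m²/s²
  The factor ½ is dimensionless.

Multiplying the contributions: [kg] · [m²/s²]
Adding exponents of each base unit: kg: 1, m: 2, s: -2
SI base units of kinetic energy: kg·m²/s²

The claimed units kg·m²/s³ (exponents kg: 1, m: 2, s: -3) do not match the derived units kg·m²/s² (exponents kg: 1, m: 2, s: -2), so the claim is incorrect.

Answer: No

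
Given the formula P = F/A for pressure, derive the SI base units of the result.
Units of each symbol in P = F/A:
  F (force): kg·m/s²
  A (area): m²  → in the denominator, contributes 1/m²

Multiplying the contributions: [kg·m/s²] · [1/m²]
Adding exponents of each base unit: kg: 1, m: -1, s: -2
SI base units of pressure: kg/(m·s²)

Answer: kg/(m·s²)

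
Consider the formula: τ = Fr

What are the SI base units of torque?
Units of each symbol in τ = Fr:
  F (force): kg·m/s²
  r (lever arm): m

Multiplying the contributions: [kg·m/s²] · [m]
Adding exponents of each base unit: kg: 1, m: 2, s: -2
SI base units of torque: kg·m²/s²

Answer: kg·m²/s²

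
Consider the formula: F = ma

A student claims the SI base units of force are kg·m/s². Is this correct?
Units of each symbol in F = ma:
  m (mass): kg
  a (acceleration): m/s²

Multiplying the contributions: [kg] · [m/s²]
Adding exponents of each base unit: kg: 1, m: 1, s: -2
SI base units of force: kg·m/s²

The claimed units kg·m/s² match the derived units, so the claim is correct.

Answer: Yes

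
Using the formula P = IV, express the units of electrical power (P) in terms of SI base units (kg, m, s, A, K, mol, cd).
Units of each symbol in P = IV:
  I (current): A
  V (voltage, in volts): kg·m²/(s³·A)

Multiplying the contributions: [A] · [kg·m²/(s³·A)]
Adding exponents of each base unit: kg: 1, m: 2, s: -3
SI base units of electrical power: kg·m²/s³

Answer: kg·m²/s³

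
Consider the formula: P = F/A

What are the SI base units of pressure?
Units of each symbol in P = F/A:
  F (force): kg·m/s²
  A (area): m²  → in the denominator, contributes 1/m²

Multiplying the contributions: [kg·m/s²] · [1/m²]
Adding exponents of each base unit: kg: 1, m: -1, s: -2
SI base units of pressure: kg/(m·s²)

Answer: kg/(m·s²)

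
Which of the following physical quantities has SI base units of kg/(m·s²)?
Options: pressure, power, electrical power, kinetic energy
Checking the SI base units of each option:
  pressure (P = F/A): kg/(m·s²)  ✓ matches
  power (P = W/t): kg·m²/s³  ✗
  electrical power (P = IV): kg·m²/s³  ✗
  kinetic energy (E = ½mv²): kg·m²/s²  ✗

Only pressure has units kg/(m·s²).

Answer: pressure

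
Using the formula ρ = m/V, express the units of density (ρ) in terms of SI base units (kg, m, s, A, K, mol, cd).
Units of each symbol in ρ = m/V:
  m (mass): kg
  V (volume): m³  → in the denominator, contributes 1/m³

Multiplying the contributions: [kg] · [1/m³]
Adding exponents of each base unit: kg: 1, m: -3
SI base units of density: kg/m³

Answer: kg/m³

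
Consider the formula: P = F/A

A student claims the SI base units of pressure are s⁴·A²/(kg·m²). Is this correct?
Units of each symbol in P = F/A:
  F (force): kg·m/s²
  A (area): m²  → in the denominator, contributes 1/m²

Multiplying the contributions: [kg·m/s²] · [1/m²]
Adding exponents of each base unit: kg: 1, m: -1, s: -2
SI base units of pressure: kg/(m·s²)

The claimed units s⁴·A²/(kg·m²) (exponents kg: -1, m: -2, s: 4, A: 2) do not match the derived units kg/(m·s²) (exponents kg: 1, m: -1, s: -2), so the claim is incorrect.

Answer: No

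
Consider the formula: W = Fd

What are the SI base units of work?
Units of each symbol in W = Fd:
  F (force): kg·m/s²
  d (displacement): m

Multiplying the contributions: [kg·m/s²] · [m]
Adding exponents of each base unit: kg: 1, m: 2, s: -2
SI base units of work: kg·m²/s²

Answer: kg·m²/s²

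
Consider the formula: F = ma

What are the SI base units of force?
Units of each symbol in F = ma:
  m (mass): kg
  a (acceleration): m/s²

Multiplying the contributions: [kg] · [m/s²]
Adding exponents of each base unit: kg: 1, m: 1, s: -2
SI base units of force: kg·m/s²

Answer: kg·m/s²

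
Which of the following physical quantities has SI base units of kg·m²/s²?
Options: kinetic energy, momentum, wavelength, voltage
Checking the SI base units of each option:
  kinetic energy (E = ½mv²): kg·m²/s²  ✓ matches
  momentum (p = mv): kg·m/s  ✗
  wavelength (λ = v/f): m  ✗
  voltage (V = IR): kg·m²/(s³·A)  ✗

Only kinetic energy has units kg·m²/s².

Answer: kinetic energy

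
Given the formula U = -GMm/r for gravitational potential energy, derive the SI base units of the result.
Units of each symbol in U = -GMm/r:
  G (gravitational constant): m³/(kg·s²)
  M (mass): kg
  m (mass): kg
  r (distance): m  → in the denominator, contributes 1/m
  The minus sign does not affect the units.

Multiplying the contributions: [m³/(kg·s²)] · [kg] · [kg] · [1/m]
Adding exponents of each base unit: kg: 1, m: 2, s: -2
SI base units of gravitational potential energy: kg·m²/s²

Answer: kg·m²/s²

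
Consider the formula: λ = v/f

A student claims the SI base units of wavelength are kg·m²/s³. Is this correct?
Units of each symbol in λ = v/f:
  v (wave speed): m/s
  f (frequency): 1/s  → in the denominator, contributes s

Multiplying the contributions: [m/s] · [s]
Adding exponents of each base unit: m: 1
SI base units of wavelength: m

The claimed units kg·m²/s³ (exponents kg: 1, m: 2, s: -3) do not match the derived units m (exponents m: 1), so the claim is incorrect.

Answer: No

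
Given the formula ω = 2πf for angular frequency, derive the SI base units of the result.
Units of each symbol in ω = 2πf:
  f (frequency): 1/s
  The factor 2π is dimensionless.

Multiplying the contributions: [1/s]
Adding exponents of each base unit: s: -1
SI base units of angular frequency: 1/s

Answer: 1/s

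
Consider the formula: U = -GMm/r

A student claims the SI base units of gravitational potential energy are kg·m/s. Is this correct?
Units of each symbol in U = -GMm/r:
  G (gravitational constant): m³/(kg·s²)
  M (mass): kg
  m (mass): kg
  r (distance): m  → in the denominator, contributes 1/m
  The minus sign does not affect the units.

Multiplying the contributions: [m³/(kg·s²)] · [kg] · [kg] · [1/m]
Adding exponents of each base unit: kg: 1, m: 2, s: -2
SI base units of gravitational potential energy: kg·m²/s²

The claimed units kg·m/s (exponents kg: 1, m: 1, s: -1) do not match the derived units kg·m²/s² (exponents kg: 1, m: 2, s: -2), so the claim is incorrect.

Answer: No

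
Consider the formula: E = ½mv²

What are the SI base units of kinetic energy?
Units of each symbol in E = ½mv²:
  m (mass): kg
  v (speed): m/s  → to the power 2, contributes m²/s²
  The factor ½ is dimensionless.

Multiplying the contributions: [kg] · [m²/s²]
Adding exponents of each base unit: kg: 1, m: 2, s: -2
SI base units of kinetic energy: kg·m²/s²

Answer: kg·m²/s²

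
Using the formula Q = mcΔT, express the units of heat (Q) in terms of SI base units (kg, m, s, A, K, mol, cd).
Units of each symbol in Q = mcΔT:
  m (mass): kg
  c (specific heat capacity, in J/(kg·K)): m²/(s²·K)
  ΔT (temperature change): K

Multiplying the contributions: [kg] · [m²/(s²·K)] · [K]
Adding exponents of each base unit: kg: 1, m: 2, s: -2
SI base units of heat: kg·m²/s²

Answer: kg·m²/s²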